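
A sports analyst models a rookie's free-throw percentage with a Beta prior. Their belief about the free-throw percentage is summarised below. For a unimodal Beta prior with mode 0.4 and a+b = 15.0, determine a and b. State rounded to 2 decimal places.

a = 6.20, b = 8.80

Mode = (a−1)/(κ−2) with κ = a+b, so a−1 = 0.4·13.0 = 5.20.
a = 6.20; b = κ − a = 8.80.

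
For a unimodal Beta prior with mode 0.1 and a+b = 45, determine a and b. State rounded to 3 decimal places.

a = 5.300, b = 39.700

Mode = (a−1)/(κ−2) with κ = a+b, so a−1 = 0.1·43 = 4.300.
a = 5.300; b = κ − a = 39.700.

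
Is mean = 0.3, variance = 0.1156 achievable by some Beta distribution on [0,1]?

Yes

A Beta with mean μ has variance μ(1−μ)/(α+β+1) < μ(1−μ).
Here μ(1−μ) = 0.3×0.7 = 0.21, and 0.1156 < 0.21.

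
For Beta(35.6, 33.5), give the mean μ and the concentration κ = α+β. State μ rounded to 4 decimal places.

μ = 0.5152, κ = 69.1

κ = α+β = 35.6+33.5 = 69.1; μ = α/κ = 35.6/69.1 = 0.5152.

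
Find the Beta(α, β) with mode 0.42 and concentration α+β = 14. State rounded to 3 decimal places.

For α,β>1 the mode is (α−1)/(α+β−2), so α = mode·(κ−2)+1 = 0.42×12+1 = 6.040.
And β = (1−mode)·(κ−2)+1 = 0.58×12+1 = 7.960.

α = 6.040, β = 7.960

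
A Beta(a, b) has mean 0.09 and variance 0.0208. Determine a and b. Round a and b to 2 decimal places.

a = 0.26, b = 2.67

By moment matching, a+b = μ(1−μ)/σ² − 1 = (0.09·0.91)/0.0208 − 1 = 3.9375 − 1 = 2.9375.
Since a/(a+b) = μ, a = 0.09·2.9375 = 0.26 and b = 0.91·2.9375 = 2.67.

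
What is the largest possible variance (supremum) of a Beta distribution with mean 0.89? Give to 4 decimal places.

0.0979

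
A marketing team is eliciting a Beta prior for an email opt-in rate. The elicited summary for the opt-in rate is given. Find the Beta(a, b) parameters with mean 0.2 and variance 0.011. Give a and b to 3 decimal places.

a = 2.709, b = 10.836

Write ν = a+b; then a = μν and Var = μ(1−μ)/(ν+1).
ν = μ(1−μ)/Var − 1 = 0.16/0.011 − 1 = 13.5455.
a = 0.2·13.5455 = 2.709, b = 0.8·13.5455 = 10.836.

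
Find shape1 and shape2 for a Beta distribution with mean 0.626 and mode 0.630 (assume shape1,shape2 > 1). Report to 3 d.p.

shape1 = 40.690, shape2 = 24.310

With s = shape1+shape2: μ = shape1/s and mode = (shape1−1)/(s−2). Eliminating shape1 = μs,
μs − 1 = m(s−2) ⇒ s(μ−m) = 1−2m ⇒ s = -0.260/-0.004 = 65.0000.
So shape1 = μs = 40.690, shape2 = (1−μ)s = 24.310.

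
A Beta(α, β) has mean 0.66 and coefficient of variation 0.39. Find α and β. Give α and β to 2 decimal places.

α = 1.58, β = 0.81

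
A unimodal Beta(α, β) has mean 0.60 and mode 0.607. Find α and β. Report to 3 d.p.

Let s = α+β. Mean gives α = μs = 0.60s; mode gives (α−1)/(s−2) = 0.607.
Substituting: 0.60s − 1 = 0.607(s−2) = 0.607s − 1.214, so -0.007s = -0.214 and s = 30.5714.
Then α = 0.60×30.5714 = 18.343 and β = s−α = 12.229.

α = 18.343, β = 12.229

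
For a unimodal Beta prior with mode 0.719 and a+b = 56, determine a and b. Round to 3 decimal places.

a = 39.826, b = 16.174

For a,b>1 the mode is (a−1)/(a+b−2), so a = mode·(κ−2)+1 = 0.719×54+1 = 39.826.
And b = (1−mode)·(κ−2)+1 = 0.281×54+1 = 16.174.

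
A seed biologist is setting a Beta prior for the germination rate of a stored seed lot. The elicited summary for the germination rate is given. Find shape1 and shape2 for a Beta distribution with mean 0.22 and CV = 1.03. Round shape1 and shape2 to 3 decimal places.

shape1 = 0.515, shape2 = 1.827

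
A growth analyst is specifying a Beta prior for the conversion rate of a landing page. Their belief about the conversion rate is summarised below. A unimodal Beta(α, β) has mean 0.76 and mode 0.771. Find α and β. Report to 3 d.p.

α = 37.447, β = 11.825

With s = α+β: μ = α/s and mode = (α−1)/(s−2). Eliminating α = μs,
μs − 1 = m(s−2) ⇒ s(μ−m) = 1−2m ⇒ s = -0.542/-0.011 = 49.2727.
So α = μs = 37.447, β = (1−μ)s = 11.825.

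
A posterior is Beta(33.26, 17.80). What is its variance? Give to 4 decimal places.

α+β = 51.06 and αβ = 592.0280, so Var = αβ/[(α+β)²(α+β+1)] = 592.0280/135726.854616 = 0.0044.

0.0044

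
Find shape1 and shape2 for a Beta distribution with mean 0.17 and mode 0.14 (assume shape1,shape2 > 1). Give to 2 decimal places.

Let s = shape1+shape2. Mean gives shape1 = μs = 0.17s; mode gives (shape1−1)/(s−2) = 0.14.
Substituting: 0.17s − 1 = 0.14(s−2) = 0.14s − 0.28, so 0.03s = 0.72 and s = 24.0000.
Then shape1 = 0.17×24.0000 = 4.08 and shape2 = s−shape1 = 19.92.

shape1 = 4.08, shape2 = 19.92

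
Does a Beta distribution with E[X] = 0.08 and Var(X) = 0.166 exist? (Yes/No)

The Beta variance bound is σ² < μ(1−μ).
Here μ(1−μ) = 0.08×0.92 = 0.0736, and 0.166 ≥ 0.0736.

No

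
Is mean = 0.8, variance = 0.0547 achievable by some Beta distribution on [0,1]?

The Beta variance bound is σ² < μ(1−μ).
Here μ(1−μ) = 0.8×0.2 = 0.16, and 0.0547 < 0.16.

Yes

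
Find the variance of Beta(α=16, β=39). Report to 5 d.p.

0.00368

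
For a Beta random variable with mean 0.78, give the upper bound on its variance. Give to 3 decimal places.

Var = μ(1−μ)/(α+β+1), which approaches μ(1−μ) as α+β → 0.
So the supremum is μ(1−μ) = 0.78×0.22 = 0.172.

0.172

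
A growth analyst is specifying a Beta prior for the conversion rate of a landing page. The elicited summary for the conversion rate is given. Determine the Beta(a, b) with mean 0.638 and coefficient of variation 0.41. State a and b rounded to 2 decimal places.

a = 1.52, b = 0.86

σ = CV·μ = 0.41×0.638 = 0.26158, so σ² = 0.068424.
s+1 = μ(1−μ)/σ² = 0.230956/0.068424 = 3.3754, so s = a+b = 2.3754.
a = μs = 1.52, b = (1−μ)s = 0.86.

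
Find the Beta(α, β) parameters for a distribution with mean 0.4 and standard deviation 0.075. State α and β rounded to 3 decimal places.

α = 16.667, β = 25.000

Variance = 0.075² = 0.005625. The moment-matching identity α+β = μ(1−μ)/Var − 1 gives
α+β = 0.24/0.005625 − 1 = 41.6667, so α = μ·41.6667 = 16.667 and β = (1−μ)·41.6667 = 25.000.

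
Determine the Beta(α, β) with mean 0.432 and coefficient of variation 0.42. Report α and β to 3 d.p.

α = 2.788, β = 3.666

σ = CV·μ = 0.42×0.432 = 0.18144, so σ² = 0.032920.
s+1 = μ(1−μ)/σ² = 0.245376/0.032920 = 7.4536, so s = α+β = 6.4536.
α = μs = 2.788, β = (1−μ)s = 3.666.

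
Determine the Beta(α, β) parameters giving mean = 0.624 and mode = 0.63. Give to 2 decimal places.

α = 27.04, β = 16.29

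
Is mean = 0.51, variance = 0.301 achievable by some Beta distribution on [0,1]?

The Beta variance bound is σ² < μ(1−μ).
Here μ(1−μ) = 0.51×0.49 = 0.2499, and 0.301 ≥ 0.2499.

No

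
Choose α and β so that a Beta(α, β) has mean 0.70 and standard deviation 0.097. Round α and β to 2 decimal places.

α = 14.92, β = 6.40

Variance = 0.097² = 0.009409. The moment-matching identity α+β = μ(1−μ)/Var − 1 gives
α+β = 0.2100/0.009409 − 1 = 21.3191, so α = μ·21.3191 = 14.92 and β = (1−μ)·21.3191 = 6.40.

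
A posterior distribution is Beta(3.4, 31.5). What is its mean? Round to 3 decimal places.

0.097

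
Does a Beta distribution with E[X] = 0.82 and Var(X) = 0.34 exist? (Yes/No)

No

The Beta variance bound is σ² < μ(1−μ).
Here μ(1−μ) = 0.82×0.18 = 0.1476, and 0.34 ≥ 0.1476.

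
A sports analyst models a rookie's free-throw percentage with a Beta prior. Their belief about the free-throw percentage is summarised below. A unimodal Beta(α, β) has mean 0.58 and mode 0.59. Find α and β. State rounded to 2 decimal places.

α = 10.44, β = 7.56

With s = α+β: μ = α/s and mode = (α−1)/(s−2). Eliminating α = μs,
μs − 1 = m(s−2) ⇒ s(μ−m) = 1−2m ⇒ s = -0.18/-0.01 = 18.0000.
So α = μs = 10.44, β = (1−μ)s = 7.56.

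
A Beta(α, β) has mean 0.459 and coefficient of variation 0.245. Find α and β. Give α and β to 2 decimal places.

α = 8.55, β = 10.08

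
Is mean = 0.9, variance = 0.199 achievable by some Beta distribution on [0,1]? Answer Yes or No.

For any Beta, Var(X) < E[X]·(1−E[X]).
Here μ(1−μ) = 0.9×0.1 = 0.09, and 0.199 ≥ 0.09.

No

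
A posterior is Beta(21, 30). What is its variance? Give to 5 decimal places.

0.00466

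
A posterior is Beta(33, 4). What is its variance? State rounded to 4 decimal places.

0.0025

α+β = 37 and αβ = 132, so Var = αβ/[(α+β)²(α+β+1)] = 132/52022 = 0.0025.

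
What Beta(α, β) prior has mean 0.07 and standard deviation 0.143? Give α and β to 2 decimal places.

α = 0.15, β = 2.03

Variance = 0.143² = 0.020449. The moment-matching identity α+β = μ(1−μ)/Var − 1 gives
α+β = 0.0651/0.020449 − 1 = 2.1835, so α = μ·2.1835 = 0.15 and β = (1−μ)·2.1835 = 2.03.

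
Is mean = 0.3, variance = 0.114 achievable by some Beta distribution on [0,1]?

A Beta with mean μ has variance μ(1−μ)/(α+β+1) < μ(1−μ).
Here μ(1−μ) = 0.3×0.7 = 0.21, and 0.114 < 0.21.

Yes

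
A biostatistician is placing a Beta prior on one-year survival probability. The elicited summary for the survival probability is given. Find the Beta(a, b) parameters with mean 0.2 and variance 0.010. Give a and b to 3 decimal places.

Write ν = a+b; then a = μν and Var = μ(1−μ)/(ν+1).
ν = μ(1−μ)/Var − 1 = 0.16/0.010 − 1 = 15.0000.
a = 0.2·15.0000 = 3.000, b = 0.8·15.0000 = 12.000.

a = 3.000, b = 12.000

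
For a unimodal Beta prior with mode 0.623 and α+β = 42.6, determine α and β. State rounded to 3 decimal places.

α = 26.294, β = 16.306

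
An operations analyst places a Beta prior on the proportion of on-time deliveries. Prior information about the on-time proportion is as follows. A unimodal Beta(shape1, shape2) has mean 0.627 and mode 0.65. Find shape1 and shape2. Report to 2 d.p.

shape1 = 8.18, shape2 = 4.87

Let s = shape1+shape2. Mean gives shape1 = μs = 0.627s; mode gives (shape1−1)/(s−2) = 0.65.
Substituting: 0.627s − 1 = 0.65(s−2) = 0.65s − 1.30, so -0.023s = -0.30 and s = 13.0435.
Then shape1 = 0.627×13.0435 = 8.18 and shape2 = s−shape1 = 4.87.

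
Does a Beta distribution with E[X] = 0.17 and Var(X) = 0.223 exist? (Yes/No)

A Beta with mean μ has variance μ(1−μ)/(α+β+1) < μ(1−μ).
Here μ(1−μ) = 0.17×0.83 = 0.1411, and 0.223 ≥ 0.1411.

No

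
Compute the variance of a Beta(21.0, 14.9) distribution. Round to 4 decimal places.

μ = 21.0/35.9 = 0.584958; Var = μ(1−μ)/(α+β+1) = 0.2427821/36.9 = 0.0066.

0.0066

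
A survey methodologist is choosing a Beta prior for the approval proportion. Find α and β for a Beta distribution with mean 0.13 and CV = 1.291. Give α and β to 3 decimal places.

α = 0.392, β = 2.623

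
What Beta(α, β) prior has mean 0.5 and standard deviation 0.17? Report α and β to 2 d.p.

First σ² = 0.0289. Setting α = μn, β = (1−μ)n with n = α+β,
μ(1−μ)/(n+1) = 0.0289 ⇒ n+1 = 0.25/0.0289 = 8.6505 ⇒ n = 7.6505.
Hence α = 0.5×7.6505 = 3.83, β = 0.5×7.6505 = 3.83.

α = 3.83, β = 3.83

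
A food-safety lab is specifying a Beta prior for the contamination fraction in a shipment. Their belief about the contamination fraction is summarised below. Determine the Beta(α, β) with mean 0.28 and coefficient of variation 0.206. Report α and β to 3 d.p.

α = 16.687, β = 42.909

Var = (CV·μ)² = (0.206×0.28)² = 0.003327.
α+β = μ(1−μ)/Var − 1 = 0.2016/0.003327 − 1 = 59.5955.
Thus α = 0.28·59.5955 = 16.687 and β = 0.72·59.5955 = 42.909.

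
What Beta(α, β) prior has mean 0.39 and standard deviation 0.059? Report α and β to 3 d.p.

α = 26.264, β = 41.079

First σ² = 0.003481. Setting α = μn, β = (1−μ)n with n = α+β,
μ(1−μ)/(n+1) = 0.003481 ⇒ n+1 = 0.2379/0.003481 = 68.3424 ⇒ n = 67.3424.
Hence α = 0.39×67.3424 = 26.264, β = 0.61×67.3424 = 41.079.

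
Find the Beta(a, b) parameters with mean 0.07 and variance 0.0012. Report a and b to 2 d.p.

By moment matching, a+b = μ(1−μ)/σ² − 1 = (0.07·0.93)/0.0012 − 1 = 54.2500 − 1 = 53.2500.
Since a/(a+b) = μ, a = 0.07·53.2500 = 3.73 and b = 0.93·53.2500 = 49.52.

a = 3.73, b = 49.52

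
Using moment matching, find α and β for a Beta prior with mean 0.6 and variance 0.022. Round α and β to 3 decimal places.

Let s = α+β. The Beta variance is μ(1−μ)/(s+1).
So s+1 = μ(1−μ)/σ² = (0.6×0.4)/0.022 = 0.24/0.022 = 10.9091, giving s = 9.9091.
Then α = μs = 0.6×9.9091 = 5.945 and β = (1−μ)s = 0.4×9.9091 = 3.964.

α = 5.945, β = 3.964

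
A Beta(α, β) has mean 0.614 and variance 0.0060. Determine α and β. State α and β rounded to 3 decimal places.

Write ν = α+β; then α = μν and Var = μ(1−μ)/(ν+1).
ν = μ(1−μ)/Var − 1 = 0.237004/0.0060 − 1 = 38.5007.
α = 0.614·38.5007 = 23.639, β = 0.386·38.5007 = 14.861.

α = 23.639, β = 14.861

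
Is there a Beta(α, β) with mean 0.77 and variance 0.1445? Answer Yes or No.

The Beta variance bound is σ² < μ(1−μ).
Here μ(1−μ) = 0.77×0.23 = 0.1771, and 0.1445 < 0.1771.

Yes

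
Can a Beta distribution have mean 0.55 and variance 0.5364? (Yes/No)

No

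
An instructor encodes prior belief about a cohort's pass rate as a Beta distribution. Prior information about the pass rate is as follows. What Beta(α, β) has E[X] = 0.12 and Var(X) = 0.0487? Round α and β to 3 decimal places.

α = 0.140, β = 1.028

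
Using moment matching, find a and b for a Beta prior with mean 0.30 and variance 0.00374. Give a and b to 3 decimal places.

Let s = a+b. The Beta variance is μ(1−μ)/(s+1).
So s+1 = μ(1−μ)/σ² = (0.30×0.70)/0.00374 = 0.2100/0.00374 = 56.1497, giving s = 55.1497.
Then a = μs = 0.30×55.1497 = 16.545 and b = (1−μ)s = 0.70×55.1497 = 38.605.

a = 16.545, b = 38.605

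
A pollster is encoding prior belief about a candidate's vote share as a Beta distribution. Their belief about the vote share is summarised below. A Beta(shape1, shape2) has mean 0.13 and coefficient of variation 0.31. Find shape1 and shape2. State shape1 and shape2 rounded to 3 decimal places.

shape1 = 8.923, shape2 = 59.716

Var = (CV·μ)² = (0.31×0.13)² = 0.001624.
shape1+shape2 = μ(1−μ)/Var − 1 = 0.1131/0.001624 − 1 = 68.6390.
Thus shape1 = 0.13·68.6390 = 8.923 and shape2 = 0.87·68.6390 = 59.716.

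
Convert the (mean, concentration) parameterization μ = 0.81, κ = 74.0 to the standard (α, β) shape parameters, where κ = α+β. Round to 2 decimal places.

Split κ in proportion μ : (1−μ): α = 0.81·74.0 = 59.94, β = 74.0 − 59.94 = 14.06.

α = 59.94, β = 14.06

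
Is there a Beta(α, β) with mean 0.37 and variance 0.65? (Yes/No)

The Beta variance bound is σ² < μ(1−μ).
Here μ(1−μ) = 0.37×0.63 = 0.2331, and 0.65 ≥ 0.2331.

No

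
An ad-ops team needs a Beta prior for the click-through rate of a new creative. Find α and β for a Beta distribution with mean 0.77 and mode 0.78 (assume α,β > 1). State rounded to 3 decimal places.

α = 43.120, β = 12.880

With s = α+β: μ = α/s and mode = (α−1)/(s−2). Eliminating α = μs,
μs − 1 = m(s−2) ⇒ s(μ−m) = 1−2m ⇒ s = -0.56/-0.01 = 56.0000.
So α = μs = 43.120, β = (1−μ)s = 12.880.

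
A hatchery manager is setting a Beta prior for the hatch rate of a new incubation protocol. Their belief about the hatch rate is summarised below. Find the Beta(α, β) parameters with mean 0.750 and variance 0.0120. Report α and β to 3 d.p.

α = 10.969, β = 3.656

Write ν = α+β; then α = μν and Var = μ(1−μ)/(ν+1).
ν = μ(1−μ)/Var − 1 = 0.187500/0.0120 − 1 = 14.6250.
α = 0.750·14.6250 = 10.969, β = 0.250·14.6250 = 3.656.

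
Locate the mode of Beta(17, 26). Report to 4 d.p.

With α,β > 1, mode = (α−1)/(α+β−2) = 16/41 = 0.3902.

0.3902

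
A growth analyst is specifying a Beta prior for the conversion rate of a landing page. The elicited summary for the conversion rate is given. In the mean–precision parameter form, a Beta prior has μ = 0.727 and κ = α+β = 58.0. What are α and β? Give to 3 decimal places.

α = 42.166, β = 15.834

Split κ in proportion μ : (1−μ): α = 0.727·58.0 = 42.166, β = 58.0 − 42.166 = 15.834.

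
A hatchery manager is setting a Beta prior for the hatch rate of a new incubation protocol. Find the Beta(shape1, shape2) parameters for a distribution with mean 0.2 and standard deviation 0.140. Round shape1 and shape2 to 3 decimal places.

σ² = 0.140² = 0.019600.
With s = shape1+shape2, Var = μ(1−μ)/(s+1), so s+1 = (0.2×0.8)/0.019600 = 8.1633 and s = 7.1633.
shape1 = μs = 1.433, shape2 = (1−μ)s = 5.731.

shape1 = 1.433, shape2 = 5.731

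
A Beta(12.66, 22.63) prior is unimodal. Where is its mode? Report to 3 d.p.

0.350

The density x^(α−1)(1−x)^(β−1) is maximised at (α−1)/(α+β−2) = 11.66/33.29 = 0.350.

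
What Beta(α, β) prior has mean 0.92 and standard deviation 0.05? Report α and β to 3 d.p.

σ² = 0.05² = 0.0025.
With s = α+β, Var = μ(1−μ)/(s+1), so s+1 = (0.92×0.08)/0.0025 = 29.4400 and s = 28.4400.
α = μs = 26.165, β = (1−μ)s = 2.275.

α = 26.165, β = 2.275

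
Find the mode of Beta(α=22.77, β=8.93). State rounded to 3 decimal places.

The density x^(α−1)(1−x)^(β−1) is maximised at (α−1)/(α+β−2) = 21.77/29.70 = 0.733.

0.733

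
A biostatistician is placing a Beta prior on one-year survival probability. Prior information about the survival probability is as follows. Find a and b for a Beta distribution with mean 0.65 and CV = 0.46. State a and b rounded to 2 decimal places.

a = 1.00, b = 0.54

σ = CV·μ = 0.46×0.65 = 0.29900, so σ² = 0.089401.
s+1 = μ(1−μ)/σ² = 0.2275/0.089401 = 2.5447, so s = a+b = 1.5447.
a = μs = 1.00, b = (1−μ)s = 0.54.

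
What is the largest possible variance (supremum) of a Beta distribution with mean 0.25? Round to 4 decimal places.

Var = μ(1−μ)/(α+β+1), which approaches μ(1−μ) as α+β → 0.
So the supremum is μ(1−μ) = 0.25×0.75 = 0.1875.

0.1875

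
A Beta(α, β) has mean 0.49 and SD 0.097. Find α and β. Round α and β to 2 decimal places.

σ² = 0.097² = 0.009409.
With s = α+β, Var = μ(1−μ)/(s+1), so s+1 = (0.49×0.51)/0.009409 = 26.5597 and s = 25.5597.
α = μs = 12.52, β = (1−μ)s = 13.04.

α = 12.52, β = 13.04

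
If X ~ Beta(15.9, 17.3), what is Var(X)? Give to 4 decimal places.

μ = 15.9/33.2 = 0.478916; Var = μ(1−μ)/(α+β+1) = 0.2495555/34.2 = 0.0073.

0.0073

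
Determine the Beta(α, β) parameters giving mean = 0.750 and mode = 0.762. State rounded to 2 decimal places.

α = 32.75, β = 10.92

Let s = α+β. Mean gives α = μs = 0.750s; mode gives (α−1)/(s−2) = 0.762.
Substituting: 0.750s − 1 = 0.762(s−2) = 0.762s − 1.524, so -0.012s = -0.524 and s = 43.6667.
Then α = 0.750×43.6667 = 32.75 and β = s−α = 10.92.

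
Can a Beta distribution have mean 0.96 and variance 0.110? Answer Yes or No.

No

The Beta variance bound is σ² < μ(1−μ).
Here μ(1−μ) = 0.96×0.04 = 0.0384, and 0.110 ≥ 0.0384.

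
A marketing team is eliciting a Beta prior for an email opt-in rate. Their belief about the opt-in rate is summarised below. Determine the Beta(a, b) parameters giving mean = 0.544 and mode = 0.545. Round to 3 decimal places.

a = 48.960, b = 41.040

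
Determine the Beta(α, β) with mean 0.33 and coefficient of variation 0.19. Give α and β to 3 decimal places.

α = 18.230, β = 37.012

Var = (CV·μ)² = (0.19×0.33)² = 0.003931.
α+β = μ(1−μ)/Var − 1 = 0.2211/0.003931 − 1 = 55.2411.
Thus α = 0.33·55.2411 = 18.230 and β = 0.67·55.2411 = 37.012.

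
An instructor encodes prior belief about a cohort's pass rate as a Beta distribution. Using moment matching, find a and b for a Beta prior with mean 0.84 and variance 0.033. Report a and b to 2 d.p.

Let s = a+b. The Beta variance is μ(1−μ)/(s+1).
So s+1 = μ(1−μ)/σ² = (0.84×0.16)/0.033 = 0.1344/0.033 = 4.0727, giving s = 3.0727.
Then a = μs = 0.84×3.0727 = 2.58 and b = (1−μ)s = 0.16×3.0727 = 0.49.

a = 2.58, b = 0.49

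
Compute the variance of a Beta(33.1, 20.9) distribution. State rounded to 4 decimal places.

0.0043

Var = αβ/[(α+β)²(α+β+1)] = (33.1×20.9)/(54.0²×55.0) = 691.79/160380.000 = 0.0043.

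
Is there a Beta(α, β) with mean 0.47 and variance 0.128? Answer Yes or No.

For any Beta, Var(X) < E[X]·(1−E[X]).
Here μ(1−μ) = 0.47×0.53 = 0.2491, and 0.128 < 0.2491.

Yes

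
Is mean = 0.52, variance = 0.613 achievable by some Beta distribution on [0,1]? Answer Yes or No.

A Beta with mean μ has variance μ(1−μ)/(α+β+1) < μ(1−μ).
Here μ(1−μ) = 0.52×0.48 = 0.2496, and 0.613 ≥ 0.2496.

No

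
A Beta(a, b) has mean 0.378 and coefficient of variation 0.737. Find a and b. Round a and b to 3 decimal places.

a = 0.767, b = 1.262

σ = CV·μ = 0.737×0.378 = 0.27859, so σ² = 0.077610.
s+1 = μ(1−μ)/σ² = 0.235116/0.077610 = 3.0294, so s = a+b = 2.0294.
a = μs = 0.767, b = (1−μ)s = 1.262.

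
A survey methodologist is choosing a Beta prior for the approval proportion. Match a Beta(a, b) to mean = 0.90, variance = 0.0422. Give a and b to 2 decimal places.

By moment matching, a+b = μ(1−μ)/σ² − 1 = (0.90·0.10)/0.0422 − 1 = 2.1327 − 1 = 1.1327.
Since a/(a+b) = μ, a = 0.90·1.1327 = 1.02 and b = 0.10·1.1327 = 0.11.

a = 1.02, b = 0.11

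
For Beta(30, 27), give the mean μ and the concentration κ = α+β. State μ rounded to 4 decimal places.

μ = 0.5263, κ = 57

κ = α+β = 30+27 = 57; μ = α/κ = 30/57 = 0.5263.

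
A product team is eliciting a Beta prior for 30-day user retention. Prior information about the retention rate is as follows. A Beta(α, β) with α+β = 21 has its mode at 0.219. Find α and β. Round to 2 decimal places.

α = 5.16, β = 15.84

Since the density peak of Beta(α,β) is at (α−1)/(α+β−2),
α = 1 + 0.219(21−2) = 5.16 and β = 21 − 5.16 = 15.84.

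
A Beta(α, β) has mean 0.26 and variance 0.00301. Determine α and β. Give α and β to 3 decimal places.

α = 16.359, β = 46.561

Let s = α+β. The Beta variance is μ(1−μ)/(s+1).
So s+1 = μ(1−μ)/σ² = (0.26×0.74)/0.00301 = 0.1924/0.00301 = 63.9203, giving s = 62.9203.
Then α = μs = 0.26×62.9203 = 16.359 and β = (1−μ)s = 0.74×62.9203 = 46.561.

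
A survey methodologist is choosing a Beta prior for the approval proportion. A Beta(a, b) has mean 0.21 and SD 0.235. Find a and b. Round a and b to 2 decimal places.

Variance = 0.235² = 0.055225. The moment-matching identity a+b = μ(1−μ)/Var − 1 gives
a+b = 0.1659/0.055225 − 1 = 2.0041, so a = μ·2.0041 = 0.42 and b = (1−μ)·2.0041 = 1.58.

a = 0.42, b = 1.58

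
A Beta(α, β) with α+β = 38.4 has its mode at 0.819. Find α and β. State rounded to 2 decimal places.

α = 30.81, β = 7.59

For α,β>1 the mode is (α−1)/(α+β−2), so α = mode·(κ−2)+1 = 0.819×36.4+1 = 30.81.
And β = (1−mode)·(κ−2)+1 = 0.181×36.4+1 = 7.59.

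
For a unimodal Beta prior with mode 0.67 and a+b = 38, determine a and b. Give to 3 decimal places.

a = 25.120, b = 12.880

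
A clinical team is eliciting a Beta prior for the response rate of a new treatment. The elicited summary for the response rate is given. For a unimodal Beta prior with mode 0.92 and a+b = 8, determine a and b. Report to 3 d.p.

a = 6.520, b = 1.480

Mode = (a−1)/(κ−2) with κ = a+b, so a−1 = 0.92·6 = 5.520.
a = 6.520; b = κ − a = 1.480.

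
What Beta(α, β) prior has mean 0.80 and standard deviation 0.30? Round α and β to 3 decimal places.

Variance = 0.30² = 0.0900. The moment-matching identity α+β = μ(1−μ)/Var − 1 gives
α+β = 0.1600/0.0900 − 1 = 0.7778, so α = μ·0.7778 = 0.622 and β = (1−μ)·0.7778 = 0.156.

α = 0.622, β = 0.156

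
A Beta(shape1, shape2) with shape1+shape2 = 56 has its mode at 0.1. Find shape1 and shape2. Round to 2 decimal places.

shape1 = 6.40, shape2 = 49.60

Mode = (shape1−1)/(κ−2) with κ = shape1+shape2, so shape1−1 = 0.1·54 = 5.40.
shape1 = 6.40; shape2 = κ − shape1 = 49.60.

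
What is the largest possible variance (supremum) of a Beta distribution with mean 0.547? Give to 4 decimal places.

For fixed mean μ the Beta variance is μ(1−μ)/(α+β+1), increasing as α+β decreases.
Its least upper bound (not attained) is μ(1−μ) = 0.547·0.453 = 0.2478.

0.2478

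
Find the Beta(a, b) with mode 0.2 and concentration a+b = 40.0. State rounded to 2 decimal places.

a = 8.60, b = 31.40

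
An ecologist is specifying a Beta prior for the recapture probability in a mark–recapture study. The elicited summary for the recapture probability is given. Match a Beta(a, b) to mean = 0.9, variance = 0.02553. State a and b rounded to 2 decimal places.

a = 2.27, b = 0.25

Let s = a+b. The Beta variance is μ(1−μ)/(s+1).
So s+1 = μ(1−μ)/σ² = (0.9×0.1)/0.02553 = 0.09/0.02553 = 3.5253, giving s = 2.5253.
Then a = μs = 0.9×2.5253 = 2.27 and b = (1−μ)s = 0.1×2.5253 = 0.25.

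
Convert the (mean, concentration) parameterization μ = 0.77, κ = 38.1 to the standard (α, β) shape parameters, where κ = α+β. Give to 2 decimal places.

α = 29.34, β = 8.76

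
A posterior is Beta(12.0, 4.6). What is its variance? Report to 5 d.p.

0.01138

Var = αβ/[(α+β)²(α+β+1)] = (12.0×4.6)/(16.6²×17.6) = 55.20/4849.856 = 0.01138.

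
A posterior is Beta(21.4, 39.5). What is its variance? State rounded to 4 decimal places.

0.0037

α+β = 60.9 and αβ = 845.30, so Var = αβ/[(α+β)²(α+β+1)] = 845.30/229575.339 = 0.0037.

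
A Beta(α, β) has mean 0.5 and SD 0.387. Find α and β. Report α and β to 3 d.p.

α = 0.335, β = 0.335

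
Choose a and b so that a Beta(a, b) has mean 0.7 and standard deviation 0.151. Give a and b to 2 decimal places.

a = 5.75, b = 2.46

Variance = 0.151² = 0.022801. The moment-matching identity a+b = μ(1−μ)/Var − 1 gives
a+b = 0.21/0.022801 − 1 = 8.2101, so a = μ·8.2101 = 5.75 and b = (1−μ)·8.2101 = 2.46.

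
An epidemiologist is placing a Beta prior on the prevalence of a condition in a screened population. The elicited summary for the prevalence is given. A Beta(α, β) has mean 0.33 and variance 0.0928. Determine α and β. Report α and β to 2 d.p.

By moment matching, α+β = μ(1−μ)/σ² − 1 = (0.33·0.67)/0.0928 − 1 = 2.3825 − 1 = 1.3825.
Since α/(α+β) = μ, α = 0.33·1.3825 = 0.46 and β = 0.67·1.3825 = 0.93.

α = 0.46, β = 0.93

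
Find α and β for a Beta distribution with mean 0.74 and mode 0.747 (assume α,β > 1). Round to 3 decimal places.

α = 52.223, β = 18.349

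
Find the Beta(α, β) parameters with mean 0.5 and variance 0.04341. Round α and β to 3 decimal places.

By moment matching, α+β = μ(1−μ)/σ² − 1 = (0.5·0.5)/0.04341 − 1 = 5.7590 − 1 = 4.7590.
Since α/(α+β) = μ, α = 0.5·4.7590 = 2.380 and β = 0.5·4.7590 = 2.380.

α = 2.380, β = 2.380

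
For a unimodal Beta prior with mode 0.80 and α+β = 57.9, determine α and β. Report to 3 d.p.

For α,β>1 the mode is (α−1)/(α+β−2), so α = mode·(κ−2)+1 = 0.80×55.9+1 = 45.720.
And β = (1−mode)·(κ−2)+1 = 0.20×55.9+1 = 12.180.

α = 45.720, β = 12.180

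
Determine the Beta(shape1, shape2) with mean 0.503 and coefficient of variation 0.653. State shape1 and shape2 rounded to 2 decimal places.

shape1 = 0.66, shape2 = 0.65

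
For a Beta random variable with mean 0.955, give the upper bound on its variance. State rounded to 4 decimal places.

0.0430

For fixed mean μ the Beta variance is μ(1−μ)/(α+β+1), increasing as α+β decreases.
Its least upper bound (not attained) is μ(1−μ) = 0.955·0.045 = 0.0430.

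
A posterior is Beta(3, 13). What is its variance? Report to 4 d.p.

0.0090

μ = 3/16 = 0.187500; Var = μ(1−μ)/(α+β+1) = 0.1523438/17 = 0.0090.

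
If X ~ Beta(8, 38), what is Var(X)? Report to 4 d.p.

0.0031

Var = αβ/[(α+β)²(α+β+1)] = (8×38)/(46²×47) = 304/99452 = 0.0031.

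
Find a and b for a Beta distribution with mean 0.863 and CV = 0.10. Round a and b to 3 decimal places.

a = 12.837, b = 2.038

σ = CV·μ = 0.10×0.863 = 0.08630, so σ² = 0.007448.
s+1 = μ(1−μ)/σ² = 0.118231/0.007448 = 15.8749, so s = a+b = 14.8749.
a = μs = 12.837, b = (1−μ)s = 2.038.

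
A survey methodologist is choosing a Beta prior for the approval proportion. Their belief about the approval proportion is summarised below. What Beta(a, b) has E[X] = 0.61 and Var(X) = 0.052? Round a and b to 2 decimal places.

a = 2.18, b = 1.39

Let s = a+b. The Beta variance is μ(1−μ)/(s+1).
So s+1 = μ(1−μ)/σ² = (0.61×0.39)/0.052 = 0.2379/0.052 = 4.5750, giving s = 3.5750.
Then a = μs = 0.61×3.5750 = 2.18 and b = (1−μ)s = 0.39×3.5750 = 1.39.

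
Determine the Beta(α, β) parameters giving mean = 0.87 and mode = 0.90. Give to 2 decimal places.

α = 23.20, β = 3.47

With s = α+β: μ = α/s and mode = (α−1)/(s−2). Eliminating α = μs,
μs − 1 = m(s−2) ⇒ s(μ−m) = 1−2m ⇒ s = -0.80/-0.03 = 26.6667.
So α = μs = 23.20, β = (1−μ)s = 3.47.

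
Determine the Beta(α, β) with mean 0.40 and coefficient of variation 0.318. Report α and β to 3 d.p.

Var = (CV·μ)² = (0.318×0.40)² = 0.016180.
α+β = μ(1−μ)/Var − 1 = 0.2400/0.016180 − 1 = 13.8333.
Thus α = 0.40·13.8333 = 5.533 and β = 0.60·13.8333 = 8.300.

α = 5.533, β = 8.300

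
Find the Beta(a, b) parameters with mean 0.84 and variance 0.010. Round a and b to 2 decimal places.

a = 10.45, b = 1.99

By moment matching, a+b = μ(1−μ)/σ² − 1 = (0.84·0.16)/0.010 − 1 = 13.4400 − 1 = 12.4400.
Since a/(a+b) = μ, a = 0.84·12.4400 = 10.45 and b = 0.16·12.4400 = 1.99.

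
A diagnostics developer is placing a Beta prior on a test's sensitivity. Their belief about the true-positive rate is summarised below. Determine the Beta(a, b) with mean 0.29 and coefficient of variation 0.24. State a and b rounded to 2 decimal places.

σ = CV·μ = 0.24×0.29 = 0.06960, so σ² = 0.004844.
s+1 = μ(1−μ)/σ² = 0.2059/0.004844 = 42.5048, so s = a+b = 41.5048.
a = μs = 12.04, b = (1−μ)s = 29.47.

a = 12.04, b = 29.47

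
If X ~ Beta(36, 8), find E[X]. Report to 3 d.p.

The Beta mean is α/(α+β) = 36/(36+8) = 0.818.

0.818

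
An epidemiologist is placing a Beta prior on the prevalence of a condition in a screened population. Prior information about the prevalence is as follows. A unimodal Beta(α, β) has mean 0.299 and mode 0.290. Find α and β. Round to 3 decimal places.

Let s = α+β. Mean gives α = μs = 0.299s; mode gives (α−1)/(s−2) = 0.290.
Substituting: 0.299s − 1 = 0.290(s−2) = 0.290s − 0.580, so 0.009s = 0.420 and s = 46.6667.
Then α = 0.299×46.6667 = 13.953 and β = s−α = 32.713.

α = 13.953, β = 32.713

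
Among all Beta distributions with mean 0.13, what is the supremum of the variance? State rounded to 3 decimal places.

For fixed mean μ the Beta variance is μ(1−μ)/(α+β+1), increasing as α+β decreases.
Its least upper bound (not attained) is μ(1−μ) = 0.13·0.87 = 0.113.

0.113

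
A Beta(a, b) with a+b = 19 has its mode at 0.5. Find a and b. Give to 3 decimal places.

a = 9.500, b = 9.500

Since the density peak of Beta(a,b) is at (a−1)/(a+b−2),
a = 1 + 0.5(19−2) = 9.500 and b = 19 − 9.500 = 9.500.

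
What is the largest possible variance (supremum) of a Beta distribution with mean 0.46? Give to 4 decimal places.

Var = μ(1−μ)/(α+β+1), which approaches μ(1−μ) as α+β → 0.
So the supremum is μ(1−μ) = 0.46×0.54 = 0.2484.

0.2484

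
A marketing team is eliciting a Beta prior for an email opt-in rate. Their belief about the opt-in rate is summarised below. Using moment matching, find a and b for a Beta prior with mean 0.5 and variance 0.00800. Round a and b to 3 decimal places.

a = 15.125, b = 15.125

Let s = a+b. The Beta variance is μ(1−μ)/(s+1).
So s+1 = μ(1−μ)/σ² = (0.5×0.5)/0.00800 = 0.25/0.00800 = 31.2500, giving s = 30.2500.
Then a = μs = 0.5×30.2500 = 15.125 and b = (1−μ)s = 0.5×30.2500 = 15.125.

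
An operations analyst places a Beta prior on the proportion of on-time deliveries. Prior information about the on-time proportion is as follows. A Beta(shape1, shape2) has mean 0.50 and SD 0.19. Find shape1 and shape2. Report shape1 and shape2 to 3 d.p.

σ² = 0.19² = 0.0361.
With s = shape1+shape2, Var = μ(1−μ)/(s+1), so s+1 = (0.50×0.50)/0.0361 = 6.9252 and s = 5.9252.
shape1 = μs = 2.963, shape2 = (1−μ)s = 2.963.

shape1 = 2.963, shape2 = 2.963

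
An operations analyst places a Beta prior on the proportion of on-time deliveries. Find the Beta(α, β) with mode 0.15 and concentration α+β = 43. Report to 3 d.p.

α = 7.150, β = 35.850

For α,β>1 the mode is (α−1)/(α+β−2), so α = mode·(κ−2)+1 = 0.15×41+1 = 7.150.
And β = (1−mode)·(κ−2)+1 = 0.85×41+1 = 35.850.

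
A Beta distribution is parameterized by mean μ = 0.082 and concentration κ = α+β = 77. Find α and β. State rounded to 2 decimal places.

α = μκ = 0.082×77 = 6.31 and β = (1−μ)κ = 0.918×77 = 70.69.

α = 6.31, β = 70.69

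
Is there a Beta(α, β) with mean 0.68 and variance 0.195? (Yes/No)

A Beta with mean μ has variance μ(1−μ)/(α+β+1) < μ(1−μ).
Here μ(1−μ) = 0.68×0.32 = 0.2176, and 0.195 < 0.2176.

Yes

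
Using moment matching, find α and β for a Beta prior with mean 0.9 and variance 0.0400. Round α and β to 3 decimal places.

Let s = α+β. The Beta variance is μ(1−μ)/(s+1).
So s+1 = μ(1−μ)/σ² = (0.9×0.1)/0.0400 = 0.09/0.0400 = 2.2500, giving s = 1.2500.
Then α = μs = 0.9×1.2500 = 1.125 and β = (1−μ)s = 0.1×1.2500 = 0.125.

α = 1.125, β = 0.125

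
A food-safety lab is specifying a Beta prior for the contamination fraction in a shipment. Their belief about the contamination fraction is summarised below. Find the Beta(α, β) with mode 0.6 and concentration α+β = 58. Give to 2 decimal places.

α = 34.60, β = 23.40

For α,β>1 the mode is (α−1)/(α+β−2), so α = mode·(κ−2)+1 = 0.6×56+1 = 34.60.
And β = (1−mode)·(κ−2)+1 = 0.4×56+1 = 23.40.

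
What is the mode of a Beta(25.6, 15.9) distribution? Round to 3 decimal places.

0.623

The density x^(α−1)(1−x)^(β−1) is maximised at (α−1)/(α+β−2) = 24.6/39.5 = 0.623.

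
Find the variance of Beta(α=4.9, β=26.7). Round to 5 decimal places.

0.00402

μ = 4.9/31.6 = 0.155063; Var = μ(1−μ)/(α+β+1) = 0.1310187/32.6 = 0.00402.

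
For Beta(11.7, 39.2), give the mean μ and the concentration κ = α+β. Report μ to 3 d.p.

κ = α+β = 11.7+39.2 = 50.9; μ = α/κ = 11.7/50.9 = 0.230.

μ = 0.230, κ = 50.9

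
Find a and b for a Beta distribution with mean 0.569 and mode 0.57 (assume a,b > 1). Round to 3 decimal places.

a = 79.660, b = 60.340

With s = a+b: μ = a/s and mode = (a−1)/(s−2). Eliminating a = μs,
μs − 1 = m(s−2) ⇒ s(μ−m) = 1−2m ⇒ s = -0.14/-0.001 = 140.0000.
So a = μs = 79.660, b = (1−μ)s = 60.340.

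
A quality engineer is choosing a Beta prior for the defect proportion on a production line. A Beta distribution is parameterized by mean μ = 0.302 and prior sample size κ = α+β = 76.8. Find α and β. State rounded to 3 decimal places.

α = 23.194, β = 53.606

α = μκ = 0.302×76.8 = 23.194 and β = (1−μ)κ = 0.698×76.8 = 53.606.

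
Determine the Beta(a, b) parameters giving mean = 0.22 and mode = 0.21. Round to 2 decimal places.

a = 12.76, b = 45.24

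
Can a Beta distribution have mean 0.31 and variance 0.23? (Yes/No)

The Beta variance bound is σ² < μ(1−μ).
Here μ(1−μ) = 0.31×0.69 = 0.2139, and 0.23 ≥ 0.2139.

No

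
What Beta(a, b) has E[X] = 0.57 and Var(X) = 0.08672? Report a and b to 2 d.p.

Let s = a+b. The Beta variance is μ(1−μ)/(s+1).
So s+1 = μ(1−μ)/σ² = (0.57×0.43)/0.08672 = 0.2451/0.08672 = 2.8263, giving s = 1.8263.
Then a = μs = 0.57×1.8263 = 1.04 and b = (1−μ)s = 0.43×1.8263 = 0.79.

a = 1.04, b = 0.79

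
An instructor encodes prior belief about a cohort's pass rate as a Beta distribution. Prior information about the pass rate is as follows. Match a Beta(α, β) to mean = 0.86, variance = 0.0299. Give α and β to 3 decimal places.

α = 2.603, β = 0.424

By moment matching, α+β = μ(1−μ)/σ² − 1 = (0.86·0.14)/0.0299 − 1 = 4.0268 − 1 = 3.0268.
Since α/(α+β) = μ, α = 0.86·3.0268 = 2.603 and β = 0.14·3.0268 = 0.424.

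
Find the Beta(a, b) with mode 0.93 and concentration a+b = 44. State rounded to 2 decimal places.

a = 40.06, b = 3.94

Mode = (a−1)/(κ−2) with κ = a+b, so a−1 = 0.93·42 = 39.06.
a = 40.06; b = κ − a = 3.94.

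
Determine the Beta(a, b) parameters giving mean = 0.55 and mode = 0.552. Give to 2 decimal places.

a = 28.60, b = 23.40

With s = a+b: μ = a/s and mode = (a−1)/(s−2). Eliminating a = μs,
μs − 1 = m(s−2) ⇒ s(μ−m) = 1−2m ⇒ s = -0.104/-0.002 = 52.0000.
So a = μs = 28.60, b = (1−μ)s = 23.40.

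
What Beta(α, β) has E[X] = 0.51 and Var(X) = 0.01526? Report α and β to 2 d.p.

Let s = α+β. The Beta variance is μ(1−μ)/(s+1).
So s+1 = μ(1−μ)/σ² = (0.51×0.49)/0.01526 = 0.2499/0.01526 = 16.3761, giving s = 15.3761.
Then α = μs = 0.51×15.3761 = 7.84 and β = (1−μ)s = 0.49×15.3761 = 7.53.

α = 7.84, β = 7.53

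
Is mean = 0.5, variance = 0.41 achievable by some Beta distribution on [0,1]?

No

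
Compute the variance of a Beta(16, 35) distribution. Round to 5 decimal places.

0.00414

α+β = 51 and αβ = 560, so Var = αβ/[(α+β)²(α+β+1)] = 560/135252 = 0.00414.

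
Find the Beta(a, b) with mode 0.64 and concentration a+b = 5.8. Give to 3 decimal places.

Since the density peak of Beta(a,b) is at (a−1)/(a+b−2),
a = 1 + 0.64(5.8−2) = 3.432 and b = 5.8 − 3.432 = 2.368.

a = 3.432, b = 2.368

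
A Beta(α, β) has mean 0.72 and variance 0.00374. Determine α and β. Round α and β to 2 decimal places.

Let s = α+β. The Beta variance is μ(1−μ)/(s+1).
So s+1 = μ(1−μ)/σ² = (0.72×0.28)/0.00374 = 0.2016/0.00374 = 53.9037, giving s = 52.9037.
Then α = μs = 0.72×52.9037 = 38.09 and β = (1−μ)s = 0.28×52.9037 = 14.81.

α = 38.09, β = 14.81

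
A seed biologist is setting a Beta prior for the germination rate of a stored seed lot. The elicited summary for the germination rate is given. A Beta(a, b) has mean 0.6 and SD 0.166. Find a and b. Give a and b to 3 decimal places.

σ² = 0.166² = 0.027556.
With s = a+b, Var = μ(1−μ)/(s+1), so s+1 = (0.6×0.4)/0.027556 = 8.7095 and s = 7.7095.
a = μs = 4.626, b = (1−μ)s = 3.084.

a = 4.626, b = 3.084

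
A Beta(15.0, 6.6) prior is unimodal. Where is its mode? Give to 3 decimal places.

0.714

The density x^(α−1)(1−x)^(β−1) is maximised at (α−1)/(α+β−2) = 14.0/19.6 = 0.714.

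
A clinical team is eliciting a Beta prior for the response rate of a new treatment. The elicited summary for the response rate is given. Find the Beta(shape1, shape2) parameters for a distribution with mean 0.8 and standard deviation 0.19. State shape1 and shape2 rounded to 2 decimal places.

shape1 = 2.75, shape2 = 0.69

Variance = 0.19² = 0.0361. The moment-matching identity shape1+shape2 = μ(1−μ)/Var − 1 gives
shape1+shape2 = 0.16/0.0361 − 1 = 3.4321, so shape1 = μ·3.4321 = 2.75 and shape2 = (1−μ)·3.4321 = 0.69.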